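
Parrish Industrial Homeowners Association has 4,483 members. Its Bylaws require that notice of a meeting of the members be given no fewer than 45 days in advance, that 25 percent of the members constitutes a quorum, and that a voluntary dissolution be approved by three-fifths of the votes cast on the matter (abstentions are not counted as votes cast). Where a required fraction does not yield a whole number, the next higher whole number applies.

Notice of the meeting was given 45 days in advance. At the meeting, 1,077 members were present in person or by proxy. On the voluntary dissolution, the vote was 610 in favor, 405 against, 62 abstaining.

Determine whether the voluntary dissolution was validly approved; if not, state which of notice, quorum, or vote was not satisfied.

Notice: 45 days given; 45 required. Satisfied.
Quorum: 25% of 4,483 = 1,120.75, rounded up to 1,121; 1,077 present. Not satisfied.
Vote: requires three-fifths of the votes cast (1,077 − 62 abstaining = 1,015); 3/5 of 1015 = 609, so 609 needed; 610 in favor. Satisfied.

Invalid — quorum requirement not satisfied.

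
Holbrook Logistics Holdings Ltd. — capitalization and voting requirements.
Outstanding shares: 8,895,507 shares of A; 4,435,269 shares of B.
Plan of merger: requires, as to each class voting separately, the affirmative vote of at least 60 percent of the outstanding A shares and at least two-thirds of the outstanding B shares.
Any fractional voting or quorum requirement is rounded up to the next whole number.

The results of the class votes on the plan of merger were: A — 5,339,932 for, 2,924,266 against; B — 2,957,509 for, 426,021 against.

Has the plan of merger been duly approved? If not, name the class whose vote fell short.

A: 3/5 of 8895507 = 5337304.20, rounded up to 5337305; 5,337,305 required, 5,339,932 in favor — approved.
B: 2/3 of 4435269 = 2956846; 2,956,846 required, 2,957,509 in favor — approved.

Approved — every class gave the required vote.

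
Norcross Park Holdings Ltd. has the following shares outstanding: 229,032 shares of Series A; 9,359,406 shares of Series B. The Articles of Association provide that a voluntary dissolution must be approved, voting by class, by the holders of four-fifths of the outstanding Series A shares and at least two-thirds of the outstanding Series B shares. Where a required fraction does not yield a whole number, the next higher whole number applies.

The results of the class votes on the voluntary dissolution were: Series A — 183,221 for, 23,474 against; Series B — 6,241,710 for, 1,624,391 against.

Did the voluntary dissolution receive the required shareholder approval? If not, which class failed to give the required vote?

Not approved — the Series A shares did not give the required vote.

Series A: 4/5 of 229032 = 183225.60, rounded up to 183226; 183,226 required, 183,221 in favor — not approved.
Series B: 2/3 of 9359406 = 6239604; 6,239,604 required, 6,241,710 in favor — approved.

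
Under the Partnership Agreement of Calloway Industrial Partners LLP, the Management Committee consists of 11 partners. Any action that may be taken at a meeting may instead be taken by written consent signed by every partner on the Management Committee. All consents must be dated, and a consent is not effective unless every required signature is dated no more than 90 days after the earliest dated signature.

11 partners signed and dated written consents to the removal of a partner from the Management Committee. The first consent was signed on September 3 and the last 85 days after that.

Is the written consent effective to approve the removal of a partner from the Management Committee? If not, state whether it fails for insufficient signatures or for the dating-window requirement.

Signatures required: the unanimous vote of 11 — unanimous means all 11, so 11 needed; 11 signed. Sufficient.
Dating window: the latest signature is 85 days after the earliest; the limit is 90 days. Within the window.

Effective — both the signature and dating-window requirements are satisfied.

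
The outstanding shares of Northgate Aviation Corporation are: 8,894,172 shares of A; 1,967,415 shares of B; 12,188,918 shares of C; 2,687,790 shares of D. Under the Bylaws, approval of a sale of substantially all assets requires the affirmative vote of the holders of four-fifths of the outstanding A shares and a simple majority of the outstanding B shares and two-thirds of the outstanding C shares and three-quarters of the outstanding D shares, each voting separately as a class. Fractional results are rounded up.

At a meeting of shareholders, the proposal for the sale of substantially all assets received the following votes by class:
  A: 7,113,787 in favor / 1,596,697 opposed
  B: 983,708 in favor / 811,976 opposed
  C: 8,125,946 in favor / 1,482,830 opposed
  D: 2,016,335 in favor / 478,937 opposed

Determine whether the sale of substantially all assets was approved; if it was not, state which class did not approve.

Not approved — the A shares did not give the required vote.

A: 4/5 of 8894172 = 7115337.60, rounded up to 7115338; 7,115,338 required, 7,113,787 in favor — not approved.
B: a majority of 1967415 is 983708; 983,708 required, 983,708 in favor — approved.
C: 2/3 of 12188918 = 8125945.33, rounded up to 8125946; 8,125,946 required, 8,125,946 in favor — approved.
D: 3/4 of 2687790 = 2015842.50, rounded up to 2015843; 2,015,843 required, 2,016,335 in favor — approved.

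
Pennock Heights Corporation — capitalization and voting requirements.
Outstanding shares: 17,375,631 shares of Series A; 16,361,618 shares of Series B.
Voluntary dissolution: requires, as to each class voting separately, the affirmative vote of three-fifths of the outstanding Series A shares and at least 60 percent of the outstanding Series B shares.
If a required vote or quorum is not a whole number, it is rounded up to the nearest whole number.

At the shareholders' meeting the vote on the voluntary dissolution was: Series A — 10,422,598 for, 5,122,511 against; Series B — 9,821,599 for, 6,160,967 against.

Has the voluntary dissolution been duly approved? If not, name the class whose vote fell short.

Series A: 3/5 of 17375631 = 10425378.60, rounded up to 10425379; 10,425,379 required, 10,422,598 in favor — not approved.
Series B: 3/5 of 16361618 = 9816970.80, rounded up to 9816971; 9,816,971 required, 9,821,599 in favor — approved.

Not approved — the Series A shares did not give the required vote.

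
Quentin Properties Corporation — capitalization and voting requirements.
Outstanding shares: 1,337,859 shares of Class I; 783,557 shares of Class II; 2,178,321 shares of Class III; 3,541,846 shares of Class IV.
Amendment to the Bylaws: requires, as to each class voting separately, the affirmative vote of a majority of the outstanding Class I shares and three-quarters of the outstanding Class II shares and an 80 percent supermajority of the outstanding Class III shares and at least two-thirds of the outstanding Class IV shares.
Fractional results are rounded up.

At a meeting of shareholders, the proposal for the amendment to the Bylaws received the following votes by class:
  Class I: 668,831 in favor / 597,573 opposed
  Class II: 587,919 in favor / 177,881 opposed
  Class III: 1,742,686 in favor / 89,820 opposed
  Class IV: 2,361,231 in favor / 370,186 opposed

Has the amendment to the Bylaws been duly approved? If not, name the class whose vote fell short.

Class I: a majority of 1337859 is 668930; 668,930 required, 668,831 in favor — not approved.
Class II: 3/4 of 783557 = 587667.75, rounded up to 587668; 587,668 required, 587,919 in favor — approved.
Class III: 4/5 of 2178321 = 1742656.80, rounded up to 1742657; 1,742,657 required, 1,742,686 in favor — approved.
Class IV: 2/3 of 3541846 = 2361230.67, rounded up to 2361231; 2,361,231 required, 2,361,231 in favor — approved.

Not approved — the Class I shares did not give the required vote.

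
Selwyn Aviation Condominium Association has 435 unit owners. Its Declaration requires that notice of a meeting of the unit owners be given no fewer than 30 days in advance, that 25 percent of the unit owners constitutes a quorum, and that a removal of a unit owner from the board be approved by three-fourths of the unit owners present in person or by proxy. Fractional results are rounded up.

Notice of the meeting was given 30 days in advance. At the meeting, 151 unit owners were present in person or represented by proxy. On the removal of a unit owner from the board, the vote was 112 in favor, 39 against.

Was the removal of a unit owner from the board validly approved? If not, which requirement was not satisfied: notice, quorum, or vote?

Invalid — vote requirement not satisfied.

Notice: 30 days given; 30 required. Satisfied.
Quorum: 25% of 435 = 108.75, rounded up to 109; 151 present. Satisfied.
Vote: requires three-fourths of those present (151); 3/4 of 151 = 113.25, rounded up to 114, so 114 needed; 112 in favor. Not satisfied.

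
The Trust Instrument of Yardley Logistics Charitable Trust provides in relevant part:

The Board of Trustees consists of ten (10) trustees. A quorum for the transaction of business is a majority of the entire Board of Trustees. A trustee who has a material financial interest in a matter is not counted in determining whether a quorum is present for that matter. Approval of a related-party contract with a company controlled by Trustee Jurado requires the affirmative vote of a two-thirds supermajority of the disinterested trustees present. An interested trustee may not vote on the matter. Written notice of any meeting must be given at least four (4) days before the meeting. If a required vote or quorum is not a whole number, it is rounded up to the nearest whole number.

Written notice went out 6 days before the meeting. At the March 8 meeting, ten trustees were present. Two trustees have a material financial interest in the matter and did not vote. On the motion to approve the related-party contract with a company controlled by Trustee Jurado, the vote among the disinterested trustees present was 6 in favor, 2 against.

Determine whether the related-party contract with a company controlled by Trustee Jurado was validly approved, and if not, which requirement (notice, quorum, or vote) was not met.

Notice: 6 days given; 4 required (6 ≥ 4). Satisfied.
Quorum: 10 present, but the 2 interested trustees do not count, leaving 8. Quorum is 6. Satisfied.
Vote: the related-party contract with a company controlled by Trustee Jurado requires two-thirds of the disinterested trustees present (10 − 2 = 8). 2/3 of 8 = 5.33, rounded up to 6, so 6 affirmative votes are needed; 6 voted in favor. Satisfied.

Valid — all requirements satisfied.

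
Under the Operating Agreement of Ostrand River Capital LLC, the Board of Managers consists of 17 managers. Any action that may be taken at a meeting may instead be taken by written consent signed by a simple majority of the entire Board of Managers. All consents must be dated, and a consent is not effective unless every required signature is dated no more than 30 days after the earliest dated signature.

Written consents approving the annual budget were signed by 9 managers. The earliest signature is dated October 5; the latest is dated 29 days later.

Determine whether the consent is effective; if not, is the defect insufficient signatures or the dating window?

Effective — both the signature and dating-window requirements are satisfied.

Signatures required: a simple majority of 17 — a majority of 17 is 9, so 9 needed; 9 signed. Sufficient.
Dating window: the latest signature is 29 days after the earliest; the limit is 30 days. Within the window.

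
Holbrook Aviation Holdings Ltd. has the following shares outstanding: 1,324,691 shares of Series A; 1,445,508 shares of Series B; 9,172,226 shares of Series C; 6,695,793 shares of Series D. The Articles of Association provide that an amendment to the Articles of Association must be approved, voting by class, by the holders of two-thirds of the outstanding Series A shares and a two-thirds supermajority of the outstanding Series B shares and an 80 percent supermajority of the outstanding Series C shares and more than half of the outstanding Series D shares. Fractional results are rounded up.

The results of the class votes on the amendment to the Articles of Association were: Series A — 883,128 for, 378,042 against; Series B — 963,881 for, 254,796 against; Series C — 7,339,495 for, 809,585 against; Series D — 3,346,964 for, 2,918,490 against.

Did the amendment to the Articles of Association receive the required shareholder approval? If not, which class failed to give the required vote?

Not approved — the Series D shares did not give the required vote.

Series A: 2/3 of 1324691 = 883127.33, rounded up to 883128; 883,128 required, 883,128 in favor — approved.
Series B: 2/3 of 1445508 = 963672; 963,672 required, 963,881 in favor — approved.
Series C: 4/5 of 9172226 = 7337780.80, rounded up to 7337781; 7,337,781 required, 7,339,495 in favor — approved.
Series D: a majority of 6695793 is 3347897; 3,347,897 required, 3,346,964 in favor — not approved.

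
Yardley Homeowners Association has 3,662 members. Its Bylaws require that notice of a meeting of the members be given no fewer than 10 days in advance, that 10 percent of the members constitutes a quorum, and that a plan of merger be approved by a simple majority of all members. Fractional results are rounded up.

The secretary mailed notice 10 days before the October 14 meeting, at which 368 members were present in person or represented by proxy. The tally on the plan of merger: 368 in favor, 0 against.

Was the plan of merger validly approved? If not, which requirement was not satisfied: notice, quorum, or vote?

Notice: 10 days given; 10 required. Satisfied.
Quorum: 10% of 3,662 = 366.20, rounded up to 367; 368 present. Satisfied.
Vote: requires a majority of all members (3,662); a majority of 3662 is 1832, so 1,832 needed; 368 in favor. Not satisfied.

Invalid — vote requirement not satisfied.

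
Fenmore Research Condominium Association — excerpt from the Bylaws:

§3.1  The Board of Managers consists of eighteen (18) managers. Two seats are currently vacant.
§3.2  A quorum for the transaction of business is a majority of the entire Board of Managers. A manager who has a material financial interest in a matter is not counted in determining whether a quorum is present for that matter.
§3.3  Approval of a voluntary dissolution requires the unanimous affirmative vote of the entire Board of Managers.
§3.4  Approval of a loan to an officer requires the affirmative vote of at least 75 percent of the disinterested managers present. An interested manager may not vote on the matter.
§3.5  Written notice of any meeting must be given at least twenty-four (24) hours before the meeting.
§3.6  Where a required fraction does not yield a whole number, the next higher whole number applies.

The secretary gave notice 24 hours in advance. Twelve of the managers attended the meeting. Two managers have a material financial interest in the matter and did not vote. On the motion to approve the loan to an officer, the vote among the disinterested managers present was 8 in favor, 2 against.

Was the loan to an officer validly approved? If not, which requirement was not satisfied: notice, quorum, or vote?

Valid — all requirements satisfied.

Notice: 24 hours given; 24 required (24 ≥ 24). Satisfied.
Quorum: 12 present, but the 2 interested managers do not count, leaving 10. Quorum is 10. Satisfied.
Vote: the loan to an officer requires three-fourths of the disinterested managers present (12 − 2 = 10). 3/4 of 10 = 7.50, rounded up to 8, so 8 affirmative votes are needed; 8 voted in favor. Satisfied.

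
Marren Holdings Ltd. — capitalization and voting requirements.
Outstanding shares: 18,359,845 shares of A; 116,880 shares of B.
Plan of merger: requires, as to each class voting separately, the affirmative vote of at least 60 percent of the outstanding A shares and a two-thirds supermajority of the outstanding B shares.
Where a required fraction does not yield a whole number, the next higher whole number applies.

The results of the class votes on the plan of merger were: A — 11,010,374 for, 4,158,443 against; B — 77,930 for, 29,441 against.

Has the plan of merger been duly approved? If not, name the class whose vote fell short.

A: 3/5 of 18359845 = 11015907; 11,015,907 required, 11,010,374 in favor — not approved.
B: 2/3 of 116880 = 77920; 77,920 required, 77,930 in favor — approved.

Not approved — the A shares did not give the required vote.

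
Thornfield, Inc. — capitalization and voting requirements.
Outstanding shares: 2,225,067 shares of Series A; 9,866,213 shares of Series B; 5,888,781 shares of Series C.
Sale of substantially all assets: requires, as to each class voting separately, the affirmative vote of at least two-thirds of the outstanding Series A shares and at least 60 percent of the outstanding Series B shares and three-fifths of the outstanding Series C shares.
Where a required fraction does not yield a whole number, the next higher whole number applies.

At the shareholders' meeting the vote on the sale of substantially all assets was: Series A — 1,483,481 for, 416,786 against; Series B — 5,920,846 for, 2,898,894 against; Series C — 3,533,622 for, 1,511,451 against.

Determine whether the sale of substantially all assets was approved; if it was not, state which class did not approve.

Approved — every class gave the required vote.

Series A: 2/3 of 2225067 = 1483378; 1,483,378 required, 1,483,481 in favor — approved.
Series B: 3/5 of 9866213 = 5919727.80, rounded up to 5919728; 5,919,728 required, 5,920,846 in favor — approved.
Series C: 3/5 of 5888781 = 3533268.60, rounded up to 3533269; 3,533,269 required, 3,533,622 in favor — approved.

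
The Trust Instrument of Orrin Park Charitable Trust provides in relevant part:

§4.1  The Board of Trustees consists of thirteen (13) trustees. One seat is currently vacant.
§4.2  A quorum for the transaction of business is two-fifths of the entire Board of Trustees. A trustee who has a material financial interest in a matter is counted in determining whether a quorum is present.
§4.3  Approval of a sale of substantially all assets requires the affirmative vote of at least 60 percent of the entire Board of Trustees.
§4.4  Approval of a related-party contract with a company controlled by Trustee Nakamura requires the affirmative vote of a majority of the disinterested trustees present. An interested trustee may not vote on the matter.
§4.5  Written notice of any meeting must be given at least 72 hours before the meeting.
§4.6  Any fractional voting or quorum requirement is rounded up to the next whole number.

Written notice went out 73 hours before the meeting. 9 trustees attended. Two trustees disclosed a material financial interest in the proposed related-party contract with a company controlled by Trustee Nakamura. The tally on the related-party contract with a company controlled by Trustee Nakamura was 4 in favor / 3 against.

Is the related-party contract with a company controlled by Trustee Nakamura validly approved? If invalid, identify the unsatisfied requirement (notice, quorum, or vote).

Valid — all requirements satisfied.

Notice: 73 hours given; 72 required (73 ≥ 72). Satisfied.
Quorum: 9 present (interested trustees count toward quorum); quorum is 6. Satisfied.
Vote: the related-party contract with a company controlled by Trustee Nakamura requires a majority of the disinterested trustees present (9 − 2 = 7). A majority of 7 is 4, so 4 affirmative votes are needed; 4 voted in favor. Satisfied.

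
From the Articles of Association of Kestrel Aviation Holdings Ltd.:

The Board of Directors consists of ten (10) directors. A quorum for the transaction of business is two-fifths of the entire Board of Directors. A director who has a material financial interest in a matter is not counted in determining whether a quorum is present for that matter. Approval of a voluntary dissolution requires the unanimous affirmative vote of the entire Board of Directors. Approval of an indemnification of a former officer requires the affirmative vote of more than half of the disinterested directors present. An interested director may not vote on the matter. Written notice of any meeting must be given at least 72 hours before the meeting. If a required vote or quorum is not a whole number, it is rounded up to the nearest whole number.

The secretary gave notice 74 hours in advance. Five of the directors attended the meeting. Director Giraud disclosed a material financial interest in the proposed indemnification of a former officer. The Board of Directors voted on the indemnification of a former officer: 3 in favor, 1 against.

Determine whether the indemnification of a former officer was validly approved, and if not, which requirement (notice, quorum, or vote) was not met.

Notice: 74 hours given; 72 required (74 ≥ 72). Satisfied.
Quorum: 5 present, but the 1 interested director does not count, leaving 4. Quorum is 4. Satisfied.
Vote: the indemnification of a former officer requires a majority of the disinterested directors present (5 − 1 = 4). A majority of 4 is 3, so 3 affirmative votes are needed; 3 voted in favor. Satisfied.

Valid — all requirements satisfied.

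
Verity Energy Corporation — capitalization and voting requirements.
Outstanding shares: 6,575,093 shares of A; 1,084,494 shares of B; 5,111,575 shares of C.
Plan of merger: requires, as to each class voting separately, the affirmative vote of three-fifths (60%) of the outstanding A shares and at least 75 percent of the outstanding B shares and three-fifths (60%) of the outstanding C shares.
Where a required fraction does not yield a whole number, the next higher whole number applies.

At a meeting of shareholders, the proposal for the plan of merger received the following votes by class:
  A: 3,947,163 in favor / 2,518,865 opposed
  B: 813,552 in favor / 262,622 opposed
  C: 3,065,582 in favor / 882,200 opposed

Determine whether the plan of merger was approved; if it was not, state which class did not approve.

A: 3/5 of 6575093 = 3945055.80, rounded up to 3945056; 3,945,056 required, 3,947,163 in favor — approved.
B: 3/4 of 1084494 = 813370.50, rounded up to 813371; 813,371 required, 813,552 in favor — approved.
C: 3/5 of 5111575 = 3066945; 3,066,945 required, 3,065,582 in favor — not approved.

Not approved — the C shares did not give the required vote.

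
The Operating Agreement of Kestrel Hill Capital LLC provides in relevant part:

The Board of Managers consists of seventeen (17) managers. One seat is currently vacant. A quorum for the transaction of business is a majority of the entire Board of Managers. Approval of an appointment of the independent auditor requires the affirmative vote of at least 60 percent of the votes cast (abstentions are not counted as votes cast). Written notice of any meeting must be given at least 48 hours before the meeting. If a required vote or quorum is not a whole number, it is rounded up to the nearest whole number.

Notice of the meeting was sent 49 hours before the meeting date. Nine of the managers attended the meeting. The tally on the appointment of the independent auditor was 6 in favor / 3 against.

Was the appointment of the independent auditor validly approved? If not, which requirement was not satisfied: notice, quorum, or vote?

Valid — all requirements satisfied.

Notice: 49 hours given; 48 required (49 ≥ 48). Satisfied.
Quorum: 9 present; quorum is 9. Satisfied.
Vote: the appointment of the independent auditor requires three-fifths of the votes cast (9). 3/5 of 9 = 5.40, rounded up to 6, so 6 affirmative votes are needed; 6 voted in favor. Satisfied.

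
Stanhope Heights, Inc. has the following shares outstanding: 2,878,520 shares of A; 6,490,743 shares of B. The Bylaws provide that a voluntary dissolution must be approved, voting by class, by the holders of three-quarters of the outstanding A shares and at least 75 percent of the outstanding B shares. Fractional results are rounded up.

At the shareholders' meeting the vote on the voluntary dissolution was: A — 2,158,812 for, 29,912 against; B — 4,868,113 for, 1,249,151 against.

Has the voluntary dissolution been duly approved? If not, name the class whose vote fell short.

Not approved — the A shares did not give the required vote.

A: 3/4 of 2878520 = 2158890; 2,158,890 required, 2,158,812 in favor — not approved.
B: 3/4 of 6490743 = 4868057.25, rounded up to 4868058; 4,868,058 required, 4,868,113 in favor — approved.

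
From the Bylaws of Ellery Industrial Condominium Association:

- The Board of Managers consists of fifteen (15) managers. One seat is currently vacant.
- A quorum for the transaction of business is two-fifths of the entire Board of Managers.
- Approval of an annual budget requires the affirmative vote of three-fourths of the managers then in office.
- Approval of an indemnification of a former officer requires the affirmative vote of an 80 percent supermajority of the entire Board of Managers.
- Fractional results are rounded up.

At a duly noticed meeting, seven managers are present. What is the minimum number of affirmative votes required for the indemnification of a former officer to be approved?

The indemnification of a former officer requires four-fifths of the entire Board of Managers (15).
4/5 of 15 = 12.
(Only 7 can vote, so the indemnification of a former officer cannot pass at this meeting, but the required vote is still 12.)

12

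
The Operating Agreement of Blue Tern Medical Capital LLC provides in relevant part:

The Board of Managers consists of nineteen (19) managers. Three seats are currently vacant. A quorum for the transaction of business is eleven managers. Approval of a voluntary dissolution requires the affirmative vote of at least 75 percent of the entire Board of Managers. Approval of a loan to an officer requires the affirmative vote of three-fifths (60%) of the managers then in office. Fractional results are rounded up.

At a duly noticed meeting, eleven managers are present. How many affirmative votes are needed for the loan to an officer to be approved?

10

The loan to an officer requires three-fifths of the managers then in office (16).
3/5 of 16 = 9.60, rounded up to 10.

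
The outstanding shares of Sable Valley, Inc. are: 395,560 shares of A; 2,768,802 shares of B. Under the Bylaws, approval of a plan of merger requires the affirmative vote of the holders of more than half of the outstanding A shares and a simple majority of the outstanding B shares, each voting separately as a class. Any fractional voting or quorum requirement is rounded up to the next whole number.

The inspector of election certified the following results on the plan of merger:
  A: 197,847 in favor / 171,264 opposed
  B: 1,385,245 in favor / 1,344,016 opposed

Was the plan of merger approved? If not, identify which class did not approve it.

A: a majority of 395560 is 197781; 197,781 required, 197,847 in favor — approved.
B: a majority of 2768802 is 1384402; 1,384,402 required, 1,385,245 in favor — approved.

Approved — every class gave the required vote.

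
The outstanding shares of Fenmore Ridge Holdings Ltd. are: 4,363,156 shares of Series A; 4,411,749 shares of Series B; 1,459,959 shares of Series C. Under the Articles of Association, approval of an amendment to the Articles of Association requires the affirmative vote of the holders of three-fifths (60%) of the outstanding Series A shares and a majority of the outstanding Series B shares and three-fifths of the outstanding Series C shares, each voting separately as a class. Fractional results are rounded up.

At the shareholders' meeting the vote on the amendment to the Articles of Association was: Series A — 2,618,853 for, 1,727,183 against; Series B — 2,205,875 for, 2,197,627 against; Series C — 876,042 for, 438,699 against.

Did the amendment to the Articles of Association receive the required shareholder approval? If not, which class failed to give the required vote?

Approved — every class gave the required vote.

Series A: 3/5 of 4363156 = 2617893.60, rounded up to 2617894; 2,617,894 required, 2,618,853 in favor — approved.
Series B: a majority of 4411749 is 2205875; 2,205,875 required, 2,205,875 in favor — approved.
Series C: 3/5 of 1459959 = 875975.40, rounded up to 875976; 875,976 required, 876,042 in favor — approved.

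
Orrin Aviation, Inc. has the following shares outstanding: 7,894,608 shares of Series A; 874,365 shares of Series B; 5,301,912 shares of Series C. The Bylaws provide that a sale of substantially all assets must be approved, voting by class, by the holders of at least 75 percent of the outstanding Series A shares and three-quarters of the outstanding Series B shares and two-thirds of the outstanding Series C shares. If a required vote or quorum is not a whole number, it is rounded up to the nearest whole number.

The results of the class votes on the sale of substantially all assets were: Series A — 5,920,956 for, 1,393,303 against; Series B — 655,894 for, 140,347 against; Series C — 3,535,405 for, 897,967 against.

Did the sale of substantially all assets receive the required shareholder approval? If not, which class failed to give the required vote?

Approved — every class gave the required vote.

Series A: 3/4 of 7894608 = 5920956; 5,920,956 required, 5,920,956 in favor — approved.
Series B: 3/4 of 874365 = 655773.75, rounded up to 655774; 655,774 required, 655,894 in favor — approved.
Series C: 2/3 of 5301912 = 3534608; 3,534,608 required, 3,535,405 in favor — approved.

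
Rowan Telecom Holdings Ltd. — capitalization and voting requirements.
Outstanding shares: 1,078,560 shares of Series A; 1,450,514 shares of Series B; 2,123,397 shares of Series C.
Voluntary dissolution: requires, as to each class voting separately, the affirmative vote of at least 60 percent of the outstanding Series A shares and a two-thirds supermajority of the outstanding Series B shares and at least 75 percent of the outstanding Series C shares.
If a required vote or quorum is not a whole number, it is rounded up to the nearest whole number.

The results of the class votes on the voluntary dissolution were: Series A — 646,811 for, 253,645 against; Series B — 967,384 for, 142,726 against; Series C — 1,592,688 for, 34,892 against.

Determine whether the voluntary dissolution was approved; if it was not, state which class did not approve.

Series A: 3/5 of 1078560 = 647136; 647,136 required, 646,811 in favor — not approved.
Series B: 2/3 of 1450514 = 967009.33, rounded up to 967010; 967,010 required, 967,384 in favor — approved.
Series C: 3/4 of 2123397 = 1592547.75, rounded up to 1592548; 1,592,548 required, 1,592,688 in favor — approved.

Not approved — the Series A shares did not give the required vote.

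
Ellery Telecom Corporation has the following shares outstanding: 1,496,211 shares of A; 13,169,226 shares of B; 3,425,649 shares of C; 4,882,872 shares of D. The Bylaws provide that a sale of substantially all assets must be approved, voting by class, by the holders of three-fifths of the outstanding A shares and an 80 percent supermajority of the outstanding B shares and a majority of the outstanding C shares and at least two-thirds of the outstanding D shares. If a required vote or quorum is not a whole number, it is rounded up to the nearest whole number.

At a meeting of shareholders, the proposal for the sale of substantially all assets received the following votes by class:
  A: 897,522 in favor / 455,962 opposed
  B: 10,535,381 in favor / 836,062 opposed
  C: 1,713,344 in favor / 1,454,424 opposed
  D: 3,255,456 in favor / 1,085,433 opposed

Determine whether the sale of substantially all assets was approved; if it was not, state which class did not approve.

A: 3/5 of 1496211 = 897726.60, rounded up to 897727; 897,727 required, 897,522 in favor — not approved.
B: 4/5 of 13169226 = 10535380.80, rounded up to 10535381; 10,535,381 required, 10,535,381 in favor — approved.
C: a majority of 3425649 is 1712825; 1,712,825 required, 1,713,344 in favor — approved.
D: 2/3 of 4882872 = 3255248; 3,255,248 required, 3,255,456 in favor — approved.

Not approved — the A shares did not give the required vote.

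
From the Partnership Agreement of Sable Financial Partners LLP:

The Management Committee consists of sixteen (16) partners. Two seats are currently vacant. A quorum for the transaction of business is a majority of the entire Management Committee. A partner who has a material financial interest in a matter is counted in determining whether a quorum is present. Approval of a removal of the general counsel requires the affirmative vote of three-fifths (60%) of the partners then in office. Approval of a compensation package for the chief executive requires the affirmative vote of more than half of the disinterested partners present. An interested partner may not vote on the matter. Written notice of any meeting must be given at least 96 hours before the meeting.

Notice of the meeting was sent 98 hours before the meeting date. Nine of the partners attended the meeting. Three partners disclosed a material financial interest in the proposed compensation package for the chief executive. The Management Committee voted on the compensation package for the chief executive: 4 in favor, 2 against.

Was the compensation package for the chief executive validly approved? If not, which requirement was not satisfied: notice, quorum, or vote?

Valid — all requirements satisfied.

Notice: 98 hours given; 96 required (98 ≥ 96). Satisfied.
Quorum: 9 present (interested partners count toward quorum); quorum is 9. Satisfied.
Vote: the compensation package for the chief executive requires a majority of the disinterested partners present (9 − 3 = 6). A majority of 6 is 4, so 4 affirmative votes are needed; 4 voted in favor. Satisfied.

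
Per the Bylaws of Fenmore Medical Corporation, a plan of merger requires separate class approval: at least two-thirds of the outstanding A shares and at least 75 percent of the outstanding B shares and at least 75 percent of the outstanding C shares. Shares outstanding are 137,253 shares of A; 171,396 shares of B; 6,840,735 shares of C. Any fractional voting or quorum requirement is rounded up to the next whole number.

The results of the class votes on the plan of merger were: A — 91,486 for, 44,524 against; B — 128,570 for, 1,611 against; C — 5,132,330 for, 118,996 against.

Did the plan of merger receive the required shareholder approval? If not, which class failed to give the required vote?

Not approved — the A shares did not give the required vote.

A: 2/3 of 137253 = 91502; 91,502 required, 91,486 in favor — not approved.
B: 3/4 of 171396 = 128547; 128,547 required, 128,570 in favor — approved.
C: 3/4 of 6840735 = 5130551.25, rounded up to 5130552; 5,130,552 required, 5,132,330 in favor — approved.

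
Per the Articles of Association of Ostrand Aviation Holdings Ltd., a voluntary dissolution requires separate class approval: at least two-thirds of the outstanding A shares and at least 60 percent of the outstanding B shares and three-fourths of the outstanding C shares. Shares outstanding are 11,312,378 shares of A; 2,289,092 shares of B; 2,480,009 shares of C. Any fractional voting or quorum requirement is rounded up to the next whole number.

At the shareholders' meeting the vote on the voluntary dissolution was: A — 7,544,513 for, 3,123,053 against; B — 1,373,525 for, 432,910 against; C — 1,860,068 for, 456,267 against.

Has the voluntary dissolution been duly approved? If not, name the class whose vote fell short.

A: 2/3 of 11312378 = 7541585.33, rounded up to 7541586; 7,541,586 required, 7,544,513 in favor — approved.
B: 3/5 of 2289092 = 1373455.20, rounded up to 1373456; 1,373,456 required, 1,373,525 in favor — approved.
C: 3/4 of 2480009 = 1860006.75, rounded up to 1860007; 1,860,007 required, 1,860,068 in favor — approved.

Approved — every class gave the required vote.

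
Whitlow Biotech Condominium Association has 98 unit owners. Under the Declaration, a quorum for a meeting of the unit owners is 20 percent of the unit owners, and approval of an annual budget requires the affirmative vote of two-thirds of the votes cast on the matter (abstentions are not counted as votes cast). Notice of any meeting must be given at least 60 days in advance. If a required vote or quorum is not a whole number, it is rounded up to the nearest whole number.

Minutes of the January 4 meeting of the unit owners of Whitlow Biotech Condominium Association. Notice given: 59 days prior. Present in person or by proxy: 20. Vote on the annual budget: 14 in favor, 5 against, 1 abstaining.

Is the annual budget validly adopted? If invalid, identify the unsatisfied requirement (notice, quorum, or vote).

Invalid — notice requirement not satisfied.

Notice: 59 days given; 60 required. Not satisfied.
Quorum: 20% of 98 = 19.60, rounded up to 20; 20 present. Satisfied.
Vote: requires two-thirds of the votes cast (20 − 1 abstaining = 19); 2/3 of 19 = 12.67, rounded up to 13, so 13 needed; 14 in favor. Satisfied.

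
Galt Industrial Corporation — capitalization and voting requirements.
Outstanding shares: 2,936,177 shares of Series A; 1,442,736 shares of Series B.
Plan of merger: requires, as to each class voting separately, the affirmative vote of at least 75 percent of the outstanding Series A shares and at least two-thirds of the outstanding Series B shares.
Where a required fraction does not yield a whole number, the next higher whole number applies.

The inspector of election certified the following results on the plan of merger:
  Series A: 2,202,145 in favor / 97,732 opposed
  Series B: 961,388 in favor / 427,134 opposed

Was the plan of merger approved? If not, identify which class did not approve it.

Series A: 3/4 of 2936177 = 2202132.75, rounded up to 2202133; 2,202,133 required, 2,202,145 in favor — approved.
Series B: 2/3 of 1442736 = 961824; 961,824 required, 961,388 in favor — not approved.

Not approved — the Series B shares did not give the required vote.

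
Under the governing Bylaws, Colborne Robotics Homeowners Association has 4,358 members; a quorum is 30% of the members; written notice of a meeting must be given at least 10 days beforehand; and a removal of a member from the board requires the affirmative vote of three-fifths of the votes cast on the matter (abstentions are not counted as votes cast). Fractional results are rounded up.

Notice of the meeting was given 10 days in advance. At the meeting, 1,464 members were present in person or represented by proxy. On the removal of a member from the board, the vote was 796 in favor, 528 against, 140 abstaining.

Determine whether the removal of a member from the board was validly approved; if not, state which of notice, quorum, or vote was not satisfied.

Notice: 10 days given; 10 required. Satisfied.
Quorum: 30% of 4,358 = 1,307.40, rounded up to 1,308; 1,464 present. Satisfied.
Vote: requires three-fifths of the votes cast (1,464 − 140 abstaining = 1,324); 3/5 of 1324 = 794.40, rounded up to 795, so 795 needed; 796 in favor. Satisfied.

Valid — all requirements satisfied.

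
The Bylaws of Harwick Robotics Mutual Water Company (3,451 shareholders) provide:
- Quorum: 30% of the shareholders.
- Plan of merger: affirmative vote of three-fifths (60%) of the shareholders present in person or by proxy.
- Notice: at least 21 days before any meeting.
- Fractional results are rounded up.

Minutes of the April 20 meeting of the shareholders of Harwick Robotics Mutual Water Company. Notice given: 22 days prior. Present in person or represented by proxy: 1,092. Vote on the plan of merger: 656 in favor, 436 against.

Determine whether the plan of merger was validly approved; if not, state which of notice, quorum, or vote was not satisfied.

Notice: 22 days given; 21 required. Satisfied.
Quorum: 30% of 3,451 = 1,035.30, rounded up to 1,036; 1,092 present. Satisfied.
Vote: requires three-fifths of those present (1,092); 3/5 of 1092 = 655.20, rounded up to 656, so 656 needed; 656 in favor. Satisfied.

Valid — all requirements satisfied.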